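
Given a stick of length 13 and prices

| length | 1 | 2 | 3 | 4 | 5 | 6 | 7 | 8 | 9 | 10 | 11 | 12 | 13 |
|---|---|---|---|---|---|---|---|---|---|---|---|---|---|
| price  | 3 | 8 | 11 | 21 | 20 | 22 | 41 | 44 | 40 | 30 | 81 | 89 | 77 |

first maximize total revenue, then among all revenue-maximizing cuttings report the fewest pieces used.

2

Consider every possible first cut. r[k] is the best of p[i]+r[k−i] over all sellable i≤k.
r[1] = 3
r[2] = max(3+3, 8+0) = 8
r[3] = max(3+8, 8+3, 11+0) = 11
r[4] = max(3+11, 8+8, 11+3, 21+0) = 21
r[5] = max(3+21, 8+11, 11+8, 21+3, 20+0) = 24
r[6] = max(3+24, 8+21, 11+11, 21+8, 20+3, 22+0) = 29
r[7] = max(3+29, 8+24, 11+21, …, 22+3, 41+0) = 41
r[8] = max(3+41, 8+29, 11+24, …, 41+3, 44+0) = 44
r[9] = max(3+44, 8+41, 11+29, …, 44+3, 40+0) = 49
r[10] = max(3+49, 8+44, 11+41, …, 40+3, 30+0) = 52
r[11] = max(3+52, 8+49, 11+44, …, 30+3, 81+0) = 81
r[12] = max(3+81, 8+52, 11+49, …, 81+3, 89+0) = 89
r[13] = max(3+89, 8+81, 11+52, …, 89+3, 77+0) = 92
Maximum revenue is 92.
Now minimize piece count subject to staying optimal: for each k, pieces[k] = 1 + min over i with p[i]+r[k−i]=r[k] of pieces[k−i].
pieces[10] = 2
pieces[11] = 1
pieces[12] = 1
pieces[13] = 2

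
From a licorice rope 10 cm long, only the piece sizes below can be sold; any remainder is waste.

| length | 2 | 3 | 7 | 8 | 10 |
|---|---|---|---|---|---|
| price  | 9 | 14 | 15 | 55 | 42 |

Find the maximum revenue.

64

Let best[k] be the best obtainable value from length k. For each k, try every first piece i and keep the best of price[i] + best[k−i].
best[1] = 0
best[2] = 9
best[3] = max(9+0, 14+0) = 14
best[4] = max(9+9, 14+0) = 18
best[5] = max(9+14, 14+9) = 23
best[6] = max(9+18, 14+14) = 28
best[7] = max(9+23, 14+18, 15+0) = 32
best[8] = max(9+28, 14+23, 15+0, 55+0) = 55
best[9] = max(9+32, 14+28, 15+9, 55+0) = 55
best[10] = max(9+55, 14+32, 15+14, 55+9, 42+0) = 64
One optimal cutting: 8 + 2 → ¢64.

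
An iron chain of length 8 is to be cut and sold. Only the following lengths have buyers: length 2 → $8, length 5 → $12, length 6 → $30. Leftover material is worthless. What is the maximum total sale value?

Let f[k] be the best obtainable value from length k. For each k, try every first piece i and keep the best of price[i] + f[k−i].
f[1] = 0
f[2] = 8
f[3] = 8
f[4] = 16  (first piece 2, then f[2]=8)
f[5] = max(8+8, 12+0) = 16
f[6] = max(8+16, 12+0, 30+0) = 30
f[7] = max(8+16, 12+8, 30+0) = 30
f[8] = max(8+30, 12+8, 30+8) = 38
One optimal cutting: 6 + 2 → $38.

38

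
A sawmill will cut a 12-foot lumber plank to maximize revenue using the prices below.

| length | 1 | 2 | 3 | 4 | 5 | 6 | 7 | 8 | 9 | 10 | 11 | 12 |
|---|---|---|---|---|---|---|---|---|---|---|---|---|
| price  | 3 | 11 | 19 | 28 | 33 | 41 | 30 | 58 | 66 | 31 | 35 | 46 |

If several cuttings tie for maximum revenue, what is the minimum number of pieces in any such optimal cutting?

Build r[k] bottom-up: r[k] = max over allowed piece i of (p[i] + r[k−i]).
r[1] = 3
r[2] = 11
r[3] = 19
r[4] = 28
r[5] = 33
r[6] = 41
r[7] = 47  (first piece 3, then r[4]=28)
r[8] = 58
r[9] = 66
r[10] = 69  (first piece 1, then r[9]=66)
r[11] = 77  (first piece 2, then r[9]=66)
r[12] = 86  (first piece 4, then r[8]=58)
Maximum revenue is $86.
Now minimize piece count subject to staying optimal: for each k, pieces[k] = 1 + min over i with p[i]+r[k−i]=r[k] of pieces[k−i].
pieces[9] = 1
pieces[10] = 2
pieces[11] = 2
pieces[12] = 2

2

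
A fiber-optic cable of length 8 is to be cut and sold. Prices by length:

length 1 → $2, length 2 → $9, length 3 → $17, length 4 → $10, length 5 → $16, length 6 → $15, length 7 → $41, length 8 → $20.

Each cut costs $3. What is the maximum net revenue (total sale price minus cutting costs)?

40

Consider every possible first cut. r[k] is the best of p[i]+r[k−i] over all sellable i≤k, charging 3 whenever i<k.
r[1] = 2
r[2] = max(2+2-3, 9+0) = 9
r[3] = max(2+9-3, 9+2-3, 17+0) = 17
r[4] = max(2+17-3, 9+9-3, 17+2-3, 10+0) = 16
r[5] = max(2+16-3, 9+17-3, 17+9-3, 10+2-3, 16+0) = 23
r[6] = max(2+23-3, 9+16-3, 17+17-3, 10+9-3, 16+2-3, 15+0) = 31
r[7] = max(2+31-3, 9+23-3, 17+16-3, …, 15+2-3, 41+0) = 41
r[8] = max(2+41-3, 9+31-3, 17+23-3, …, 41+2-3, 20+0) = 40
One optimal plan: pieces 7 + 1 (1 cut) → $43 − $3 = $40.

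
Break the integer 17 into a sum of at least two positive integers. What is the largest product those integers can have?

486

Define prod[k] = max over 1≤i<k of i · max(k−i, prod[k−i]); the inner max lets the remainder stay uncut if that's better.
prod[2] = 1×max(1,0) = 1×1 = 1
prod[3] = 1×max(2,1) = 1×2 = 2
prod[4] = 2×max(2,1) = 2×2 = 4
prod[5] = 2×max(3,2) = 2×3 = 6
prod[6] = 3×max(3,2) = 3×3 = 9
prod[7] = 2×max(5,6) = 2×6 = 12
prod[8] = 2×max(6,9) = 2×9 = 18
prod[9] = 3×max(6,9) = 3×9 = 27
prod[10] = 2×max(8,18) = 2×18 = 36
prod[11] = 2×max(9,27) = 2×27 = 54
prod[12] = 3×max(9,27) = 3×27 = 81
prod[13] = 2×max(11,54) = 2×54 = 108
prod[14] = 2×max(12,81) = 2×81 = 162
prod[15] = 3×max(12,81) = 3×81 = 243
prod[16] = 2×max(14,162) = 2×162 = 324
prod[17] = 2×max(15,243) = 2×243 = 486
One optimal split: 3 + 3 + 3 + 3 + 3 + 2; product 3×3×3×3×3×2 = 486.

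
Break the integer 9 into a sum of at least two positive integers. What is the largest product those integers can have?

Let P[k] be the best product for length k (with at least one cut). For each first piece i, the rest contributes max(k−i, P[k−i]).
Small cases: P[2]=1, P[3]=2.
P[4] = 2*max(2,1) = 2*2 = 4
P[5] = 2*max(3,2) = 2*3 = 6
P[6] = 3*max(3,2) = 3*3 = 9
P[7] = 2*max(5,6) = 2*6 = 12
P[8] = 2*max(6,9) = 2*9 = 18
P[9] = 3*max(6,9) = 3*9 = 27
One optimal split: 3 + 3 + 3; product 3*3*3 = 27.

27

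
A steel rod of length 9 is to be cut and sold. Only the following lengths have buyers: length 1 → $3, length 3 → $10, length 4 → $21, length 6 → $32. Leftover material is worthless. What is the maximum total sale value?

45

Consider every possible first cut. r[k] is the best of p[i]+r[k−i] over all sellable i≤k.
r[1] = 3
r[2] = 6  (first piece 1, then r[1]=3)
r[3] = max(3+6, 10+0) = 10
r[4] = max(3+10, 10+3, 21+0) = 21
r[5] = max(3+21, 10+6, 21+3) = 24
r[6] = max(3+24, 10+10, 21+6, 32+0) = 32
r[7] = max(3+32, 10+21, 21+10, 32+3) = 35
r[8] = max(3+35, 10+24, 21+21, 32+6) = 42
r[9] = max(3+42, 10+32, 21+24, 32+10) = 45
One optimal cutting: 4 + 4 + 1 → $45.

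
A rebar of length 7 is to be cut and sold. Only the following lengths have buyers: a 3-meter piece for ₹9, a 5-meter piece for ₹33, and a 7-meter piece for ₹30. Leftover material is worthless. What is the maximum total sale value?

Build r[k] bottom-up: r[k] = max over allowed piece i of (p[i] + r[k−i]).
r[1] = 0
r[2] = 0
r[3] = 9
r[4] = 9
r[5] = max(9+0, 33+0) = 33
r[6] = max(9+9, 33+0) = 33
r[7] = max(9+9, 33+0, 30+0) = 33
One optimal cutting: pieces 5 with 2 meters of scrap → ₹33.

33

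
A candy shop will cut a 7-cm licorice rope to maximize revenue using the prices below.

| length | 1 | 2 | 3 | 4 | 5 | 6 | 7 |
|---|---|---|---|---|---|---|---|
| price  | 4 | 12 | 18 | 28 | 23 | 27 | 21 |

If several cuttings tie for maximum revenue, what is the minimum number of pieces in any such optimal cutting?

2

Consider every possible first cut. r[k] is the best of p[i]+r[k−i] over all sellable i≤k.
r[1] = 4
r[2] = max(4+4, 12+0) = 12
r[3] = max(4+12, 12+4, 18+0) = 18
r[4] = max(4+18, 12+12, 18+4, 28+0) = 28
r[5] = max(4+28, 12+18, 18+12, 28+4, 23+0) = 32
r[6] = max(4+32, 12+28, 18+18, 28+12, 23+4, 27+0) = 40
r[7] = max(4+40, 12+32, 18+28, …, 27+4, 21+0) = 46
Maximum revenue is ¢46.
Now minimize piece count subject to staying optimal: for each k, pieces[k] = 1 + min over i with p[i]+r[k−i]=r[k] of pieces[k−i].
pieces[4] = 1
pieces[5] = 2
pieces[6] = 2
pieces[7] = 2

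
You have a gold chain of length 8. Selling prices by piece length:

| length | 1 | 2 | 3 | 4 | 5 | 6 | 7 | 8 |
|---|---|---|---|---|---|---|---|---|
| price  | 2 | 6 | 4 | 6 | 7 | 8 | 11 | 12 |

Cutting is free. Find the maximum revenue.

Build best[k] bottom-up: best[k] = max over allowed piece i of (p[i] + best[k−i]).
best[1] = 2
best[2] = max(2+2, 6+0) = 6
best[3] = max(2+6, 6+2, 4+0) = 8
best[4] = max(2+8, 6+6, 4+2, 6+0) = 12
best[5] = max(2+12, 6+8, 4+6, 6+2, 7+0) = 14
best[6] = max(2+14, 6+12, 4+8, 6+6, 7+2, 8+0) = 18
best[7] = max(2+18, 6+14, 4+12, …, 8+2, 11+0) = 20
best[8] = max(2+20, 6+18, 4+14, …, 11+2, 12+0) = 24
One optimal cutting: 2 + 2 + 2 + 2 → $6 + $6 + $6 + $6 = $24.

24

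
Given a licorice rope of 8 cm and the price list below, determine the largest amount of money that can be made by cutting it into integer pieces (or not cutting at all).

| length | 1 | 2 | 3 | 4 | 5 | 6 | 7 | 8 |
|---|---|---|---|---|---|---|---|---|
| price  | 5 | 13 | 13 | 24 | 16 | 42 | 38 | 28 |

55

Build v[k] bottom-up: v[k] = max over allowed piece i of (p[i] + v[k−i]).
v[1] = 5
v[2] = 13
v[3] = 18  (first piece 1, then v[2]=13)
v[4] = 26  (first piece 2, then v[2]=13)
v[5] = 31  (first piece 1, then v[4]=26)
v[6] = 42
v[7] = 47  (first piece 1, then v[6]=42)
v[8] = 55  (first piece 2, then v[6]=42)
One optimal cutting: 6 + 2 → ¢42 + ¢13 = ¢55.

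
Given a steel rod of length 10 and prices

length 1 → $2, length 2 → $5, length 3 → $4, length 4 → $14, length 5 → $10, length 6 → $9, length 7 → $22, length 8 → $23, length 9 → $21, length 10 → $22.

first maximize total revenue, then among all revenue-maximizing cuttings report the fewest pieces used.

3

Consider every possible first cut. r[k] is the best of p[i]+r[k−i] over all sellable i≤k.
r[1] = 2
r[2] = 5
r[3] = 7  (first piece 1, then r[2]=5)
r[4] = 14
r[5] = 16  (first piece 1, then r[4]=14)
r[6] = 19  (first piece 2, then r[4]=14)
r[7] = 22
r[8] = 28  (first piece 4, then r[4]=14)
r[9] = 30  (first piece 1, then r[8]=28)
r[10] = 33  (first piece 2, then r[8]=28)
Maximum revenue is $33.
Now minimize piece count subject to staying optimal: for each k, pieces[k] = 1 + min over i with p[i]+r[k−i]=r[k] of pieces[k−i].
pieces[7] = 1
pieces[8] = 2
pieces[9] = 3
pieces[10] = 3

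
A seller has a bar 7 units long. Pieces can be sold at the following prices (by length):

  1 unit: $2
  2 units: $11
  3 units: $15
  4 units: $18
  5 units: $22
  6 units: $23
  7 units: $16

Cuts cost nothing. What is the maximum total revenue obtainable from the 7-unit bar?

Consider every possible first cut. R[k] is the best of p[i]+R[k−i] over all sellable i≤k.
R[1] = 2
R[2] = 11
R[3] = 15
R[4] = 22  (first piece 2, then R[2]=11)
R[5] = 26  (first piece 2, then R[3]=15)
R[6] = 33  (first piece 2, then R[4]=22)
R[7] = 37  (first piece 2, then R[5]=26)
One optimal cutting: 3 + 2 + 2 → $15 + $11 + $11 = $37.

37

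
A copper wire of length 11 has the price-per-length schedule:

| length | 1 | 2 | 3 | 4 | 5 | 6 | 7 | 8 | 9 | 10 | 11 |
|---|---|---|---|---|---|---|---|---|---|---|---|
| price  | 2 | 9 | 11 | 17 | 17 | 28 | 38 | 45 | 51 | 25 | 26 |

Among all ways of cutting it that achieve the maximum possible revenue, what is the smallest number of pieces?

Consider every possible first cut. r[k] is the best of p[i]+r[k−i] over all sellable i≤k.
r[1] = 2
r[2] = max(2+2, 9+0) = 9
r[3] = max(2+9, 9+2, 11+0) = 11
r[4] = max(2+11, 9+9, 11+2, 17+0) = 18
r[5] = max(2+18, 9+11, 11+9, 17+2, 17+0) = 20
r[6] = max(2+20, 9+18, 11+11, 17+9, 17+2, 28+0) = 28
r[7] = max(2+28, 9+20, 11+18, …, 28+2, 38+0) = 38
r[8] = max(2+38, 9+28, 11+20, …, 38+2, 45+0) = 45
r[9] = max(2+45, 9+38, 11+28, …, 45+2, 51+0) = 51
r[10] = max(2+51, 9+45, 11+38, …, 51+2, 25+0) = 54
r[11] = max(2+54, 9+51, 11+45, …, 25+2, 26+0) = 60
Maximum revenue is €60.
Now minimize piece count subject to staying optimal: for each k, pieces[k] = 1 + min over i with p[i]+r[k−i]=r[k] of pieces[k−i].
pieces[8] = 1
pieces[9] = 1
pieces[10] = 2
pieces[11] = 2

2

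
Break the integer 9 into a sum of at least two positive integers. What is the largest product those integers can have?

27

Let m[k] be the best product for length k (with at least one cut). For each first piece i, the rest contributes max(k−i, m[k−i]).
m[2] = 1*max(1,0) = 1*1 = 1
m[3] = max(1*2, 2*1) = 2
m[4] = max(1*3, 2*2, 3*1) = 4
m[5] = max(1*4, 2*3, 3*2, 4*1) = 6
m[6] = max(1*6, 2*4, 3*3, 4*2, 5*1) = 9
m[7] = max(1*9, 2*6, 3*4, 4*3, 5*2, 6*1) = 12
m[8] = max(1*12, 2*9, 3*6, …, 6*2, 7*1) = 18
m[9] = max(1*18, 2*12, 3*9, …, 7*2, 8*1) = 27
One optimal split: 3 + 3 + 3; product 3*3*3 = 27.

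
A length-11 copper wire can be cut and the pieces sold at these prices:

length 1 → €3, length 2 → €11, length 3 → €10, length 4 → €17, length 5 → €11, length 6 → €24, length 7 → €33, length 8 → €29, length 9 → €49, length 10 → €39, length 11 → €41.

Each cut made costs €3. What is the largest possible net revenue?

57

Build r[k] bottom-up: r[k] = max over allowed piece i of (p[i] + r[k−i]) − 3 per cut.
r[1] = 3
r[2] = max(3+3-3, 11+0) = 11
r[3] = max(3+11-3, 11+3-3, 10+0) = 11
r[4] = max(3+11-3, 11+11-3, 10+3-3, 17+0) = 19
r[5] = max(3+19-3, 11+11-3, 10+11-3, 17+3-3, 11+0) = 19
r[6] = max(3+19-3, 11+19-3, 10+11-3, 17+11-3, 11+3-3, 24+0) = 27
r[7] = max(3+27-3, 11+19-3, 10+19-3, …, 24+3-3, 33+0) = 33
r[8] = max(3+33-3, 11+27-3, 10+19-3, …, 33+3-3, 29+0) = 35
r[9] = max(3+35-3, 11+33-3, 10+27-3, …, 29+3-3, 49+0) = 49
r[10] = max(3+49-3, 11+35-3, 10+33-3, …, 49+3-3, 39+0) = 49
r[11] = max(3+49-3, 11+49-3, 10+35-3, …, 39+3-3, 41+0) = 57
One optimal plan: pieces 9 + 2 (1 cut) → €60 − €3 = €57.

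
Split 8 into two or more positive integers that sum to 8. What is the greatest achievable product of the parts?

18

Let prod[k] be the best product for length k (with at least one cut). For each first piece i, the rest contributes max(k−i, prod[k−i]).
Small cases: prod[2]=1.
prod[3] = 1×max(2,1) = 1×2 = 2
prod[4] = 2×max(2,1) = 2×2 = 4
prod[5] = 2×max(3,2) = 2×3 = 6
prod[6] = 3×max(3,2) = 3×3 = 9
prod[7] = 2×max(5,6) = 2×6 = 12
prod[8] = 2×max(6,9) = 2×9 = 18
One optimal split: 3 + 3 + 2; product 3×3×2 = 18.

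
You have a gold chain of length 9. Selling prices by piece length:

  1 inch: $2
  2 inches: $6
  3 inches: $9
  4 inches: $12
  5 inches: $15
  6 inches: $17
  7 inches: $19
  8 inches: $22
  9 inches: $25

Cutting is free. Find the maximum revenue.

27

Let r[k] be the best obtainable value from length k. For each k, try every first piece i and keep the best of price[i] + r[k−i].
r[1] = 2
r[2] = max(2+2, 6+0) = 6
r[3] = max(2+6, 6+2, 9+0) = 9
r[4] = max(2+9, 6+6, 9+2, 12+0) = 12
r[5] = max(2+12, 6+9, 9+6, 12+2, 15+0) = 15
r[6] = max(2+15, 6+12, 9+9, 12+6, 15+2, 17+0) = 18
r[7] = max(2+18, 6+15, 9+12, …, 17+2, 19+0) = 21
r[8] = max(2+21, 6+18, 9+15, …, 19+2, 22+0) = 24
r[9] = max(2+24, 6+21, 9+18, …, 22+2, 25+0) = 27
One optimal cutting: 3 + 2 + 2 + 2 → $9 + $6 + $6 + $6 = $27.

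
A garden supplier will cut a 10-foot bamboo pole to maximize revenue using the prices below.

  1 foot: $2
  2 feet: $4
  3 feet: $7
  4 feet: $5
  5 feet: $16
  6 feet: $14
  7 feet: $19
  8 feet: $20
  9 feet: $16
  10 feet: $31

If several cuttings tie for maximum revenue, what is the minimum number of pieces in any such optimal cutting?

2

Consider every possible first cut. r[k] is the best of p[i]+r[k−i] over all sellable i≤k.
r[1] = 2
r[2] = max(2+2, 4+0) = 4
r[3] = max(2+4, 4+2, 7+0) = 7
r[4] = max(2+7, 4+4, 7+2, 5+0) = 9
r[5] = max(2+9, 4+7, 7+4, 5+2, 16+0) = 16
r[6] = max(2+16, 4+9, 7+7, 5+4, 16+2, 14+0) = 18
r[7] = max(2+18, 4+16, 7+9, …, 14+2, 19+0) = 20
r[8] = max(2+20, 4+18, 7+16, …, 19+2, 20+0) = 23
r[9] = max(2+23, 4+20, 7+18, …, 20+2, 16+0) = 25
r[10] = max(2+25, 4+23, 7+20, …, 16+2, 31+0) = 32
Maximum revenue is $32.
Now minimize piece count subject to staying optimal: for each k, pieces[k] = 1 + min over i with p[i]+r[k−i]=r[k] of pieces[k−i].
pieces[7] = 2
pieces[8] = 2
pieces[9] = 3
pieces[10] = 2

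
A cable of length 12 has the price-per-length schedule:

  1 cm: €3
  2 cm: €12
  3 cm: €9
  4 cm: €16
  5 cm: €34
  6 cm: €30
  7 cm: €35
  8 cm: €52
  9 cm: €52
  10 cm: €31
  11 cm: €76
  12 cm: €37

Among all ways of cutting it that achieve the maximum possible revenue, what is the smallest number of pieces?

3

Consider every possible first cut. r[k] is the best of p[i]+r[k−i] over all sellable i≤k.
r[1] = 3
r[2] = max(3+3, 12+0) = 12
r[3] = max(3+12, 12+3, 9+0) = 15
r[4] = max(3+15, 12+12, 9+3, 16+0) = 24
r[5] = max(3+24, 12+15, 9+12, 16+3, 34+0) = 34
r[6] = max(3+34, 12+24, 9+15, 16+12, 34+3, 30+0) = 37
r[7] = max(3+37, 12+34, 9+24, …, 30+3, 35+0) = 46
r[8] = max(3+46, 12+37, 9+34, …, 35+3, 52+0) = 52
r[9] = max(3+52, 12+46, 9+37, …, 52+3, 52+0) = 58
r[10] = max(3+58, 12+52, 9+46, …, 52+3, 31+0) = 68
r[11] = max(3+68, 12+58, 9+52, …, 31+3, 76+0) = 76
r[12] = max(3+76, 12+68, 9+58, …, 76+3, 37+0) = 80
Maximum revenue is €80.
Now minimize piece count subject to staying optimal: for each k, pieces[k] = 1 + min over i with p[i]+r[k−i]=r[k] of pieces[k−i].
pieces[9] = 3
pieces[10] = 2
pieces[11] = 1
pieces[12] = 3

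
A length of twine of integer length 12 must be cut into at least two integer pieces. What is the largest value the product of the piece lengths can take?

81

Let f[k] be the best product for length k (with at least one cut). For each first piece i, the rest contributes max(k−i, f[k−i]).
f[2] = 1*max(1,0) = 1*1 = 1
f[3] = 1*max(2,1) = 1*2 = 2
f[4] = 2*max(2,1) = 2*2 = 4
f[5] = 2*max(3,2) = 2*3 = 6
f[6] = 3*max(3,2) = 3*3 = 9
f[7] = 2*max(5,6) = 2*6 = 12
f[8] = 2*max(6,9) = 2*9 = 18
f[9] = 3*max(6,9) = 3*9 = 27
f[10] = 2*max(8,18) = 2*18 = 36
f[11] = 2*max(9,27) = 2*27 = 54
f[12] = 3*max(9,27) = 3*27 = 81
One optimal split: 3 + 3 + 3 + 3; product 3*3*3*3 = 81.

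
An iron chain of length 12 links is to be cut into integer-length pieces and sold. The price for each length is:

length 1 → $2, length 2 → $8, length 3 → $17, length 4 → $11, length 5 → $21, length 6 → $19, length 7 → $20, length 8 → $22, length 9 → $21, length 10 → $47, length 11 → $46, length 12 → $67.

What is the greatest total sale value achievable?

Let r[k] be the best obtainable value from length k. For each k, try every first piece i and keep the best of price[i] + r[k−i].
r[1] = 2
r[2] = max(2+2, 8+0) = 8
r[3] = max(2+8, 8+2, 17+0) = 17
r[4] = max(2+17, 8+8, 17+2, 11+0) = 19
r[5] = max(2+19, 8+17, 17+8, 11+2, 21+0) = 25
r[6] = max(2+25, 8+19, 17+17, 11+8, 21+2, 19+0) = 34
r[7] = max(2+34, 8+25, 17+19, …, 19+2, 20+0) = 36
r[8] = max(2+36, 8+34, 17+25, …, 20+2, 22+0) = 42
r[9] = max(2+42, 8+36, 17+34, …, 22+2, 21+0) = 51
r[10] = max(2+51, 8+42, 17+36, …, 21+2, 47+0) = 53
r[11] = max(2+53, 8+51, 17+42, …, 47+2, 46+0) = 59
r[12] = max(2+59, 8+53, 17+51, …, 46+2, 67+0) = 68
One optimal cutting: 3 + 3 + 3 + 3 → $17 + $17 + $17 + $17 = $68.

68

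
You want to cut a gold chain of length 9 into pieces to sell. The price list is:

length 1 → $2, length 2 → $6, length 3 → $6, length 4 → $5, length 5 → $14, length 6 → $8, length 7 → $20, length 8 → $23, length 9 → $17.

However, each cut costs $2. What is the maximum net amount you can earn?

24

Consider every possible first cut. v[k] is the best of p[i]+v[k−i] over all sellable i≤k, charging 2 whenever i<k.
v[1] = 2
v[2] = max(2+2-2, 6+0) = 6
v[3] = max(2+6-2, 6+2-2, 6+0) = 6
v[4] = max(2+6-2, 6+6-2, 6+2-2, 5+0) = 10
v[5] = max(2+10-2, 6+6-2, 6+6-2, 5+2-2, 14+0) = 14
v[6] = max(2+14-2, 6+10-2, 6+6-2, 5+6-2, 14+2-2, 8+0) = 14
v[7] = max(2+14-2, 6+14-2, 6+10-2, …, 8+2-2, 20+0) = 20
v[8] = max(2+20-2, 6+14-2, 6+14-2, …, 20+2-2, 23+0) = 23
v[9] = max(2+23-2, 6+20-2, 6+14-2, …, 23+2-2, 17+0) = 24
One optimal plan: pieces 7 + 2 (1 cut) → $26 − $2 = $24.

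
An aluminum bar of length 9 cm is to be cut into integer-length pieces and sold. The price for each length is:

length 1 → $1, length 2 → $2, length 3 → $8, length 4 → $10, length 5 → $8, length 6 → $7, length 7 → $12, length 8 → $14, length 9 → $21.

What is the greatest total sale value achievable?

24

Build r[k] bottom-up: r[k] = max over allowed piece i of (p[i] + r[k−i]).
r[1] = 1
r[2] = max(1+1, 2+0) = 2
r[3] = max(1+2, 2+1, 8+0) = 8
r[4] = max(1+8, 2+2, 8+1, 10+0) = 10
r[5] = max(1+10, 2+8, 8+2, 10+1, 8+0) = 11
r[6] = max(1+11, 2+10, 8+8, 10+2, 8+1, 7+0) = 16
r[7] = max(1+16, 2+11, 8+10, …, 7+1, 12+0) = 18
r[8] = max(1+18, 2+16, 8+11, …, 12+1, 14+0) = 20
r[9] = max(1+20, 2+18, 8+16, …, 14+1, 21+0) = 24
One optimal cutting: 3 + 3 + 3 → $8 + $8 + $8 = $24.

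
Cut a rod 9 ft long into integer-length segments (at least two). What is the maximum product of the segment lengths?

27

Define prod[k] = max over 1≤i<k of i · max(k−i, prod[k−i]); the inner max lets the remainder stay uncut if that's better.
Small cases: prod[2]=1.
prod[3] = 1×max(2,1) = 1×2 = 2
prod[4] = 2×max(2,1) = 2×2 = 4
prod[5] = 2×max(3,2) = 2×3 = 6
prod[6] = 3×max(3,2) = 3×3 = 9
prod[7] = 2×max(5,6) = 2×6 = 12
prod[8] = 2×max(6,9) = 2×9 = 18
prod[9] = 3×max(6,9) = 3×9 = 27
One optimal split: 3 + 3 + 3; product 3×3×3 = 27.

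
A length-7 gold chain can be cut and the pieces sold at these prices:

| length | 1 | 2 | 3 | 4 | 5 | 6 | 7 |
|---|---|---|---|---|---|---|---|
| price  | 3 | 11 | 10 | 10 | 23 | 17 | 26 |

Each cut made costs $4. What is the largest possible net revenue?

30

Let r[k] be the best obtainable value from length k. For each k, try every first piece i and keep the best of price[i] + r[k−i] minus the 4 cut fee when i<k.
r[1] = 3
r[2] = 11
r[3] = 10  (first piece 1, then r[2]=11)
r[4] = 18  (first piece 2, then r[2]=11)
r[5] = 23
r[6] = 25  (first piece 2, then r[4]=18)
r[7] = 30  (first piece 2, then r[5]=23)
One optimal plan: pieces 5 + 2 (1 cut) → $34 − $4 = $30.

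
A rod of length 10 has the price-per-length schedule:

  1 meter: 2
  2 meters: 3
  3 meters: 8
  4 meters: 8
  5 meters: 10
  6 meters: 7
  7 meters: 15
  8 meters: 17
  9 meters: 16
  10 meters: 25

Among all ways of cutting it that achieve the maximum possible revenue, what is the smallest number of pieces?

Let r[k] be the best obtainable value from length k. For each k, try every first piece i and keep the best of price[i] + r[k−i].
r[1] = 2
r[2] = 4  (first piece 1, then r[1]=2)
r[3] = 8
r[4] = 10  (first piece 1, then r[3]=8)
r[5] = 12  (first piece 1, then r[4]=10)
r[6] = 16  (first piece 3, then r[3]=8)
r[7] = 18  (first piece 1, then r[6]=16)
r[8] = 20  (first piece 1, then r[7]=18)
r[9] = 24  (first piece 3, then r[6]=16)
r[10] = 26  (first piece 1, then r[9]=24)
Maximum revenue is 26.
Now minimize piece count subject to staying optimal: for each k, pieces[k] = 1 + min over i with p[i]+r[k−i]=r[k] of pieces[k−i].
pieces[7] = 3
pieces[8] = 4
pieces[9] = 3
pieces[10] = 4

4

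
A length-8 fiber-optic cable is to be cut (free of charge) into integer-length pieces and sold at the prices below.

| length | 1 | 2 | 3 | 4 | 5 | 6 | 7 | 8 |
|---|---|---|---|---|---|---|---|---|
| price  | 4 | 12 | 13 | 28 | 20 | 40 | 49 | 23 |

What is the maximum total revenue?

Consider every possible first cut. r[k] is the best of p[i]+r[k−i] over all sellable i≤k.
r[1] = 4
r[2] = max(4+4, 12+0) = 12
r[3] = max(4+12, 12+4, 13+0) = 16
r[4] = max(4+16, 12+12, 13+4, 28+0) = 28
r[5] = max(4+28, 12+16, 13+12, 28+4, 20+0) = 32
r[6] = max(4+32, 12+28, 13+16, 28+12, 20+4, 40+0) = 40
r[7] = max(4+40, 12+32, 13+28, …, 40+4, 49+0) = 49
r[8] = max(4+49, 12+40, 13+32, …, 49+4, 23+0) = 56
One optimal cutting: 4 + 4 → $28 + $28 = $56.

56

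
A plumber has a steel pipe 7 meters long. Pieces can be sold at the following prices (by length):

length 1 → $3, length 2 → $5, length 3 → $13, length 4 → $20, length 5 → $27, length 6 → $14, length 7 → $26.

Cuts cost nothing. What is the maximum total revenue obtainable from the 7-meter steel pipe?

Let v[k] be the best obtainable value from length k. For each k, try every first piece i and keep the best of price[i] + v[k−i].
v[1] = 3
v[2] = max(3+3, 5+0) = 6
v[3] = max(3+6, 5+3, 13+0) = 13
v[4] = max(3+13, 5+6, 13+3, 20+0) = 20
v[5] = max(3+20, 5+13, 13+6, 20+3, 27+0) = 27
v[6] = max(3+27, 5+20, 13+13, 20+6, 27+3, 14+0) = 30
v[7] = max(3+30, 5+27, 13+20, …, 14+3, 26+0) = 33
One optimal cutting: 5 + 1 + 1 → $27 + $3 + $3 = $33.

33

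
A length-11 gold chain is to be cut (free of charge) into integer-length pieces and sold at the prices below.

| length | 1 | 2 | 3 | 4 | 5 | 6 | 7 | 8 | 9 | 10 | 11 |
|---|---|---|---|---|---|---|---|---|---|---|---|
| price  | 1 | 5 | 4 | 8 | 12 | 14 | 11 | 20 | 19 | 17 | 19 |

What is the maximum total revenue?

Build v[k] bottom-up: v[k] = max over allowed piece i of (p[i] + v[k−i]).
v[1] = 1
v[2] = 5
v[3] = 6  (first piece 1, then v[2]=5)
v[4] = 10  (first piece 2, then v[2]=5)
v[5] = 12
v[6] = 15  (first piece 2, then v[4]=10)
v[7] = 17  (first piece 2, then v[5]=12)
v[8] = 20  (first piece 2, then v[6]=15)
v[9] = 22  (first piece 2, then v[7]=17)
v[10] = 25  (first piece 2, then v[8]=20)
v[11] = 27  (first piece 2, then v[9]=22)
One optimal cutting: 5 + 2 + 2 + 2 → $12 + $5 + $5 + $5 = $27.

27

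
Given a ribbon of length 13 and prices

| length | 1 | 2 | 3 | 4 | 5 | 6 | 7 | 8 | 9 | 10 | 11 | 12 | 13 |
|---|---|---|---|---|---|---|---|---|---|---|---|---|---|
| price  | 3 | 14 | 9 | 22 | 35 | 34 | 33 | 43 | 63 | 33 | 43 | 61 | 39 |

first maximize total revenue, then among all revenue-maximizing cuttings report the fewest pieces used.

Let r[k] be the best obtainable value from length k. For each k, try every first piece i and keep the best of price[i] + r[k−i].
r[1] = 3
r[2] = max(3+3, 14+0) = 14
r[3] = max(3+14, 14+3, 9+0) = 17
r[4] = max(3+17, 14+14, 9+3, 22+0) = 28
r[5] = max(3+28, 14+17, 9+14, 22+3, 35+0) = 35
r[6] = max(3+35, 14+28, 9+17, 22+14, 35+3, 34+0) = 42
r[7] = max(3+42, 14+35, 9+28, …, 34+3, 33+0) = 49
r[8] = max(3+49, 14+42, 9+35, …, 33+3, 43+0) = 56
r[9] = max(3+56, 14+49, 9+42, …, 43+3, 63+0) = 63
r[10] = max(3+63, 14+56, 9+49, …, 63+3, 33+0) = 70
r[11] = max(3+70, 14+63, 9+56, …, 33+3, 43+0) = 77
r[12] = max(3+77, 14+70, 9+63, …, 43+3, 61+0) = 84
r[13] = max(3+84, 14+77, 9+70, …, 61+3, 39+0) = 91
Maximum revenue is ¢91.
Now minimize piece count subject to staying optimal: for each k, pieces[k] = 1 + min over i with p[i]+r[k−i]=r[k] of pieces[k−i].
pieces[10] = 2
pieces[11] = 2
pieces[12] = 3
pieces[13] = 3

3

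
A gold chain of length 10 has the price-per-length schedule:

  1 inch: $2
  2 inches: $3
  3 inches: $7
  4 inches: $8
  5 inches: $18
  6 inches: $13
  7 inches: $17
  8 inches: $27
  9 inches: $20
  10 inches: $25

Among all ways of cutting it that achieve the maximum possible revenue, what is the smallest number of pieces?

2

Build r[k] bottom-up: r[k] = max over allowed piece i of (p[i] + r[k−i]).
r[1] = 2
r[2] = max(2+2, 3+0) = 4
r[3] = max(2+4, 3+2, 7+0) = 7
r[4] = max(2+7, 3+4, 7+2, 8+0) = 9
r[5] = max(2+9, 3+7, 7+4, 8+2, 18+0) = 18
r[6] = max(2+18, 3+9, 7+7, 8+4, 18+2, 13+0) = 20
r[7] = max(2+20, 3+18, 7+9, …, 13+2, 17+0) = 22
r[8] = max(2+22, 3+20, 7+18, …, 17+2, 27+0) = 27
r[9] = max(2+27, 3+22, 7+20, …, 27+2, 20+0) = 29
r[10] = max(2+29, 3+27, 7+22, …, 20+2, 25+0) = 36
Maximum revenue is $36.
Now minimize piece count subject to staying optimal: for each k, pieces[k] = 1 + min over i with p[i]+r[k−i]=r[k] of pieces[k−i].
pieces[7] = 3
pieces[8] = 1
pieces[9] = 2
pieces[10] = 2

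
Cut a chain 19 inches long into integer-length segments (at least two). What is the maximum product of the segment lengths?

Define f[k] = max over 1≤i<k of i · max(k−i, f[k−i]); the inner max lets the remainder stay uncut if that's better.
f[2] = 1*max(1,0) = 1*1 = 1
f[3] = max(1*2, 2*1) = 2
f[4] = max(1*3, 2*2, 3*1) = 4
f[5] = max(1*4, 2*3, 3*2, 4*1) = 6
f[6] = max(1*6, 2*4, 3*3, 4*2, 5*1) = 9
f[7] = max(1*9, 2*6, 3*4, 4*3, 5*2, 6*1) = 12
f[8] = max(1*12, 2*9, 3*6, …, 6*2, 7*1) = 18
f[9] = max(1*18, 2*12, 3*9, …, 7*2, 8*1) = 27
f[10] = max(1*27, 2*18, 3*12, …, 8*2, 9*1) = 36
f[11] = max(1*36, 2*27, 3*18, …, 9*2, 10*1) = 54
f[12] = max(1*54, 2*36, 3*27, …, 10*2, 11*1) = 81
f[13] = max(1*81, 2*54, 3*36, …, 11*2, 12*1) = 108
f[14] = max(1*108, 2*81, 3*54, …, 12*2, 13*1) = 162
f[15] = max(1*162, 2*108, 3*81, …, 13*2, 14*1) = 243
f[16] = max(1*243, 2*162, 3*108, …, 14*2, 15*1) = 324
f[17] = max(1*324, 2*243, 3*162, …, 15*2, 16*1) = 486
f[18] = max(1*486, 2*324, 3*243, …, 16*2, 17*1) = 729
f[19] = max(1*729, 2*486, 3*324, …, 17*2, 18*1) = 972
One optimal split: 3 + 3 + 3 + 3 + 3 + 2 + 2; product 3*3*3*3*3*2*2 = 972.

972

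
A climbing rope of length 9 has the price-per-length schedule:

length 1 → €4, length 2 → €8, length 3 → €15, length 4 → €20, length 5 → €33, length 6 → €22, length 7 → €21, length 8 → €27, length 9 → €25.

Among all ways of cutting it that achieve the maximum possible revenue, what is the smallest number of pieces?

2

Build r[k] bottom-up: r[k] = max over allowed piece i of (p[i] + r[k−i]).
r[1] = 4
r[2] = 8  (first piece 1, then r[1]=4)
r[3] = 15
r[4] = 20
r[5] = 33
r[6] = 37  (first piece 1, then r[5]=33)
r[7] = 41  (first piece 1, then r[6]=37)
r[8] = 48  (first piece 3, then r[5]=33)
r[9] = 53  (first piece 4, then r[5]=33)
Maximum revenue is €53.
Now minimize piece count subject to staying optimal: for each k, pieces[k] = 1 + min over i with p[i]+r[k−i]=r[k] of pieces[k−i].
pieces[6] = 2
pieces[7] = 2
pieces[8] = 2
pieces[9] = 2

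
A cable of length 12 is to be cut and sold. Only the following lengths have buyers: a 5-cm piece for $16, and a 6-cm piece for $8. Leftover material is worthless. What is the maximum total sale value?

Consider every possible first cut. best[k] is the best of p[i]+best[k−i] over all sellable i≤k.
best[1] = 0
best[2] = 0
best[3] = 0
best[4] = 0
best[5] = 16
best[6] = 16
best[7] = 16
best[8] = 16
best[9] = 16
best[10] = 32  (first piece 5, then best[5]=16)
best[11] = 32
best[12] = 32
One optimal cutting: pieces 5 + 5 with 2 cm of scrap → $32.

32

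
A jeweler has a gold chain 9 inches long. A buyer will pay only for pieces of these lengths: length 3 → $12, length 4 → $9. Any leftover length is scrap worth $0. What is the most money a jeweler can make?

36

Build r[k] bottom-up: r[k] = max over allowed piece i of (p[i] + r[k−i]).
r[1] = 0
r[2] = 0
r[3] = 12
r[4] = 12
r[5] = 12
r[6] = 24  (first piece 3, then r[3]=12)
r[7] = 24
r[8] = 24
r[9] = 36  (first piece 3, then r[6]=24)
One optimal cutting: 3 + 3 + 3 → $36.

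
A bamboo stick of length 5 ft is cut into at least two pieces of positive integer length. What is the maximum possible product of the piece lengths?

6

Fill prod[k] for k=2..5: at each k try every first piece i and multiply by the better of (k−i) uncut or prod[k−i].
prod[2] = 1×max(1,0) = 1×1 = 1
prod[3] = 1×max(2,1) = 1×2 = 2
prod[4] = 2×max(2,1) = 2×2 = 4
prod[5] = 2×max(3,2) = 2×3 = 6
One optimal split: 3 + 2; product 3×2 = 6.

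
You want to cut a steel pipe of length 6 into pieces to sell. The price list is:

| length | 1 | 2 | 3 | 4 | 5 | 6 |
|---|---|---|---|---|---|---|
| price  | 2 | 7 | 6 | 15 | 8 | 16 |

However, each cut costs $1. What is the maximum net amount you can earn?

Let r[k] be the best obtainable value from length k. For each k, try every first piece i and keep the best of price[i] + r[k−i] minus the 1 cut fee when i<k.
r[1] = 2
r[2] = max(2+2-1, 7+0) = 7
r[3] = max(2+7-1, 7+2-1, 6+0) = 8
r[4] = max(2+8-1, 7+7-1, 6+2-1, 15+0) = 15
r[5] = max(2+15-1, 7+8-1, 6+7-1, 15+2-1, 8+0) = 16
r[6] = max(2+16-1, 7+15-1, 6+8-1, 15+7-1, 8+2-1, 16+0) = 21
One optimal plan: pieces 4 + 2 (1 cut) → $22 − $1 = $21.

21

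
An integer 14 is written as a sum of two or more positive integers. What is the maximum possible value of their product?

Fill m[k] for k=2..14: at each k try every first piece i and multiply by the better of (k−i) uncut or m[k−i].
m[2] = 1*max(1,0) = 1*1 = 1
m[3] = 1*max(2,1) = 1*2 = 2
m[4] = 2*max(2,1) = 2*2 = 4
m[5] = 2*max(3,2) = 2*3 = 6
m[6] = 3*max(3,2) = 3*3 = 9
m[7] = 2*max(5,6) = 2*6 = 12
m[8] = 2*max(6,9) = 2*9 = 18
m[9] = 3*max(6,9) = 3*9 = 27
m[10] = 2*max(8,18) = 2*18 = 36
m[11] = 2*max(9,27) = 2*27 = 54
m[12] = 3*max(9,27) = 3*27 = 81
m[13] = 2*max(11,54) = 2*54 = 108
m[14] = 2*max(12,81) = 2*81 = 162
One optimal split: 3 + 3 + 3 + 3 + 2; product 3*3*3*3*2 = 162.

162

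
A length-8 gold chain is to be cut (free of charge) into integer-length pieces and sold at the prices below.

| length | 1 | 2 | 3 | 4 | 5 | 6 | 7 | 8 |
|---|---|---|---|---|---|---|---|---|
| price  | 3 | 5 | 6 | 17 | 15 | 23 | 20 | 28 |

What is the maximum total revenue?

34

Build v[k] bottom-up: v[k] = max over allowed piece i of (p[i] + v[k−i]).
v[1] = 3
v[2] = 6  (first piece 1, then v[1]=3)
v[3] = 9  (first piece 1, then v[2]=6)
v[4] = 17
v[5] = 20  (first piece 1, then v[4]=17)
v[6] = 23  (first piece 1, then v[5]=20)
v[7] = 26  (first piece 1, then v[6]=23)
v[8] = 34  (first piece 4, then v[4]=17)
One optimal cutting: 4 + 4 → $17 + $17 = $34.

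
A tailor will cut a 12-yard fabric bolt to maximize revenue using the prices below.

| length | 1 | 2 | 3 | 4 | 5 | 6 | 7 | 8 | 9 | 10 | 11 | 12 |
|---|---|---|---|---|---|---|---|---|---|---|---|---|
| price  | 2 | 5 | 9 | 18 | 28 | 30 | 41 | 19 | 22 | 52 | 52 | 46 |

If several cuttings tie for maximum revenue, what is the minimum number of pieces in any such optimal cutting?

Consider every possible first cut. r[k] is the best of p[i]+r[k−i] over all sellable i≤k.
r[1] = 2
r[2] = max(2+2, 5+0) = 5
r[3] = max(2+5, 5+2, 9+0) = 9
r[4] = max(2+9, 5+5, 9+2, 18+0) = 18
r[5] = max(2+18, 5+9, 9+5, 18+2, 28+0) = 28
r[6] = max(2+28, 5+18, 9+9, 18+5, 28+2, 30+0) = 30
r[7] = max(2+30, 5+28, 9+18, …, 30+2, 41+0) = 41
r[8] = max(2+41, 5+30, 9+28, …, 41+2, 19+0) = 43
r[9] = max(2+43, 5+41, 9+30, …, 19+2, 22+0) = 46
r[10] = max(2+46, 5+43, 9+41, …, 22+2, 52+0) = 56
r[11] = max(2+56, 5+46, 9+43, …, 52+2, 52+0) = 59
r[12] = max(2+59, 5+56, 9+46, …, 52+2, 46+0) = 69
Maximum revenue is $69.
Now minimize piece count subject to staying optimal: for each k, pieces[k] = 1 + min over i with p[i]+r[k−i]=r[k] of pieces[k−i].
pieces[9] = 2
pieces[10] = 2
pieces[11] = 2
pieces[12] = 2

2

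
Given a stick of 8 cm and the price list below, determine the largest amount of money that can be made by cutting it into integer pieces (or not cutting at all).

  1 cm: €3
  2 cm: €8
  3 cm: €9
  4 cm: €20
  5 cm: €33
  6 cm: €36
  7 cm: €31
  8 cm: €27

44

Consider every possible first cut. R[k] is the best of p[i]+R[k−i] over all sellable i≤k.
R[1] = 3
R[2] = max(3+3, 8+0) = 8
R[3] = max(3+8, 8+3, 9+0) = 11
R[4] = max(3+11, 8+8, 9+3, 20+0) = 20
R[5] = max(3+20, 8+11, 9+8, 20+3, 33+0) = 33
R[6] = max(3+33, 8+20, 9+11, 20+8, 33+3, 36+0) = 36
R[7] = max(3+36, 8+33, 9+20, …, 36+3, 31+0) = 41
R[8] = max(3+41, 8+36, 9+33, …, 31+3, 27+0) = 44
One optimal cutting: 5 + 2 + 1 → €33 + €8 + €3 = €44.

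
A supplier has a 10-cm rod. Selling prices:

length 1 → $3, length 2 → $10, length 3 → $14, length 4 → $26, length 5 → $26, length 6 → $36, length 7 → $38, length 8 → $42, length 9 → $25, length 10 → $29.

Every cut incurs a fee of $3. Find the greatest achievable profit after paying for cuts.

59

Consider every possible first cut. v[k] is the best of p[i]+v[k−i] over all sellable i≤k, charging 3 whenever i<k.
v[1] = 3
v[2] = max(3+3-3, 10+0) = 10
v[3] = max(3+10-3, 10+3-3, 14+0) = 14
v[4] = max(3+14-3, 10+10-3, 14+3-3, 26+0) = 26
v[5] = max(3+26-3, 10+14-3, 14+10-3, 26+3-3, 26+0) = 26
v[6] = max(3+26-3, 10+26-3, 14+14-3, 26+10-3, 26+3-3, 36+0) = 36
v[7] = max(3+36-3, 10+26-3, 14+26-3, …, 36+3-3, 38+0) = 38
v[8] = max(3+38-3, 10+36-3, 14+26-3, …, 38+3-3, 42+0) = 49
v[9] = max(3+49-3, 10+38-3, 14+36-3, …, 42+3-3, 25+0) = 49
v[10] = max(3+49-3, 10+49-3, 14+38-3, …, 25+3-3, 29+0) = 59
One optimal plan: pieces 6 + 4 (1 cut) → $62 − $3 = $59.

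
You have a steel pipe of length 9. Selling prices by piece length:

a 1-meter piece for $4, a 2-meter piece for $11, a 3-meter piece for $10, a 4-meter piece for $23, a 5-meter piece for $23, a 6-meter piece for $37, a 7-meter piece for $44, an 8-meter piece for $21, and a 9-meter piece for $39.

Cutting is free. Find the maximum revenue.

55

Let r[k] be the best obtainable value from length k. For each k, try every first piece i and keep the best of price[i] + r[k−i].
r[1] = 4
r[2] = 11
r[3] = 15  (first piece 1, then r[2]=11)
r[4] = 23
r[5] = 27  (first piece 1, then r[4]=23)
r[6] = 37
r[7] = 44
r[8] = 48  (first piece 1, then r[7]=44)
r[9] = 55  (first piece 2, then r[7]=44)
One optimal cutting: 7 + 2 → $44 + $11 = $55.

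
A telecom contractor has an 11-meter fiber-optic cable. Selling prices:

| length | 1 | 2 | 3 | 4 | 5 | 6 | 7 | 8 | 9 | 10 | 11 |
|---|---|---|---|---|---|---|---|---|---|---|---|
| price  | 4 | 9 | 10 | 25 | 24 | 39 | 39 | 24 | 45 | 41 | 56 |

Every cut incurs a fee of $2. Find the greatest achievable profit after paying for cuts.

Let v[k] be the best obtainable value from length k. For each k, try every first piece i and keep the best of price[i] + v[k−i] minus the 2 cut fee when i<k.
v[1] = 4
v[2] = max(4+4-2, 9+0) = 9
v[3] = max(4+9-2, 9+4-2, 10+0) = 11
v[4] = max(4+11-2, 9+9-2, 10+4-2, 25+0) = 25
v[5] = max(4+25-2, 9+11-2, 10+9-2, 25+4-2, 24+0) = 27
v[6] = max(4+27-2, 9+25-2, 10+11-2, 25+9-2, 24+4-2, 39+0) = 39
v[7] = max(4+39-2, 9+27-2, 10+25-2, …, 39+4-2, 39+0) = 41
v[8] = max(4+41-2, 9+39-2, 10+27-2, …, 39+4-2, 24+0) = 48
v[9] = max(4+48-2, 9+41-2, 10+39-2, …, 24+4-2, 45+0) = 50
v[10] = max(4+50-2, 9+48-2, 10+41-2, …, 45+4-2, 41+0) = 62
v[11] = max(4+62-2, 9+50-2, 10+48-2, …, 41+4-2, 56+0) = 64
One optimal plan: pieces 6 + 4 + 1 (2 cuts) → $68 − $4 = $64.

64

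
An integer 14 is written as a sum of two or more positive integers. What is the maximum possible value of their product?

Fill prod[k] for k=2..14: at each k try every first piece i and multiply by the better of (k−i) uncut or prod[k−i].
prod[2] = 1*max(1,0) = 1*1 = 1
prod[3] = 1*max(2,1) = 1*2 = 2
prod[4] = 2*max(2,1) = 2*2 = 4
prod[5] = 2*max(3,2) = 2*3 = 6
prod[6] = 3*max(3,2) = 3*3 = 9
prod[7] = 2*max(5,6) = 2*6 = 12
prod[8] = 2*max(6,9) = 2*9 = 18
prod[9] = 3*max(6,9) = 3*9 = 27
prod[10] = 2*max(8,18) = 2*18 = 36
prod[11] = 2*max(9,27) = 2*27 = 54
prod[12] = 3*max(9,27) = 3*27 = 81
prod[13] = 2*max(11,54) = 2*54 = 108
prod[14] = 2*max(12,81) = 2*81 = 162
One optimal split: 3 + 3 + 3 + 3 + 2; product 3*3*3*3*2 = 162.

162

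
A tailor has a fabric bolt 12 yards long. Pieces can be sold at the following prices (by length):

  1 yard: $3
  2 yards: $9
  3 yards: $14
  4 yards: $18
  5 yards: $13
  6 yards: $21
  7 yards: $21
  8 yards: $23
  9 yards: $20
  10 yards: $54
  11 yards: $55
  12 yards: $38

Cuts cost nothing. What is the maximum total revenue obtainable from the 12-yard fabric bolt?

Build v[k] bottom-up: v[k] = max over allowed piece i of (p[i] + v[k−i]).
v[1] = 3
v[2] = 9
v[3] = 14
v[4] = 18  (first piece 2, then v[2]=9)
v[5] = 23  (first piece 2, then v[3]=14)
v[6] = 28  (first piece 3, then v[3]=14)
v[7] = 32  (first piece 2, then v[5]=23)
v[8] = 37  (first piece 2, then v[6]=28)
v[9] = 42  (first piece 3, then v[6]=28)
v[10] = 54
v[11] = 57  (first piece 1, then v[10]=54)
v[12] = 63  (first piece 2, then v[10]=54)
One optimal cutting: 10 + 2 → $54 + $9 = $63.

63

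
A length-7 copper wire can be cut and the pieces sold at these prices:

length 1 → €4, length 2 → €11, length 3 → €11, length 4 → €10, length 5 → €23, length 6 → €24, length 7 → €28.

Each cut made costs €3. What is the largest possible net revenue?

31

Consider every possible first cut. v[k] is the best of p[i]+v[k−i] over all sellable i≤k, charging 3 whenever i<k.
v[1] = 4
v[2] = max(4+4-3, 11+0) = 11
v[3] = max(4+11-3, 11+4-3, 11+0) = 12
v[4] = max(4+12-3, 11+11-3, 11+4-3, 10+0) = 19
v[5] = max(4+19-3, 11+12-3, 11+11-3, 10+4-3, 23+0) = 23
v[6] = max(4+23-3, 11+19-3, 11+12-3, 10+11-3, 23+4-3, 24+0) = 27
v[7] = max(4+27-3, 11+23-3, 11+19-3, …, 24+4-3, 28+0) = 31
One optimal plan: pieces 5 + 2 (1 cut) → €34 − €3 = €31.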